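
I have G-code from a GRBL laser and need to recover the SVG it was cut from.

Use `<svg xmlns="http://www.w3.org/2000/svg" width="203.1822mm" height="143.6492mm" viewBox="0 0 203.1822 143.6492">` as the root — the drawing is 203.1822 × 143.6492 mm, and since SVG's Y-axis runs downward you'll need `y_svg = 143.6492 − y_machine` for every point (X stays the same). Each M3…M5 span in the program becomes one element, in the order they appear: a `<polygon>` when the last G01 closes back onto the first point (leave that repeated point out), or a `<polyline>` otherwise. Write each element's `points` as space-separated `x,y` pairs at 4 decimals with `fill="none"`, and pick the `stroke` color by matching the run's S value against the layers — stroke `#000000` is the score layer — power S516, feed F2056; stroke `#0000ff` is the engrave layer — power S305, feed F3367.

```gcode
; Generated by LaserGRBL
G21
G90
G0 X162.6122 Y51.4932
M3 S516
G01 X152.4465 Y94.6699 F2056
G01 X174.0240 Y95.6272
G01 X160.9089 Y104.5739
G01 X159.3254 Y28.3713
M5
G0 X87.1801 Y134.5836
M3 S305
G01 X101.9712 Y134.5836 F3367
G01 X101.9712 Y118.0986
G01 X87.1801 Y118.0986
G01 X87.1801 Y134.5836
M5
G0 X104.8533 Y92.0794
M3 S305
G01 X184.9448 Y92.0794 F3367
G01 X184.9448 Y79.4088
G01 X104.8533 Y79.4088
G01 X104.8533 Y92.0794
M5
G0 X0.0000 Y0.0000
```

<svg xmlns="http://www.w3.org/2000/svg" width="203.1822mm" height="143.6492mm" viewBox="0 0 203.1822 143.6492">
  <polyline points="162.6122,92.1560 152.4465,48.9793 174.0240,48.0220 160.9089,39.0753 159.3254,115.2779" fill="none" stroke="#000000"/>
  <polygon points="87.1801,9.0656 101.9712,9.0656 101.9712,25.5506 87.1801,25.5506" fill="none" stroke="#0000ff"/>
  <polygon points="104.8533,51.5698 184.9448,51.5698 184.9448,64.2404 104.8533,64.2404" fill="none" stroke="#0000ff"/>
</svg>

Machine Y-up, SVG Y-down with viewBox height 143.6492, so y_svg = 143.6492 − y_machine; X carries over.

Run 1: S516 ⇒ score layer `#000000`. The run is open, so emit a `<polyline>` with points (Y-flipped): 162.6122,92.1560 152.4465,48.9793 174.0240,48.0220 160.9089,39.0753 159.3254,115.2779.

Run 2: S305 ⇒ engrave layer `#0000ff`. The run returns to its start, so emit a `<polygon>` with points (Y-flipped): 87.1801,9.0656 101.9712,9.0656 101.9712,25.5506 87.1801,25.5506.

Run 3: the run's S305 means `#0000ff` (engrave). The run returns to its start, so emit a `<polygon>` with points (Y-flipped): 104.8533,51.5698 184.9448,51.5698 184.9448,64.2404 104.8533,64.2404.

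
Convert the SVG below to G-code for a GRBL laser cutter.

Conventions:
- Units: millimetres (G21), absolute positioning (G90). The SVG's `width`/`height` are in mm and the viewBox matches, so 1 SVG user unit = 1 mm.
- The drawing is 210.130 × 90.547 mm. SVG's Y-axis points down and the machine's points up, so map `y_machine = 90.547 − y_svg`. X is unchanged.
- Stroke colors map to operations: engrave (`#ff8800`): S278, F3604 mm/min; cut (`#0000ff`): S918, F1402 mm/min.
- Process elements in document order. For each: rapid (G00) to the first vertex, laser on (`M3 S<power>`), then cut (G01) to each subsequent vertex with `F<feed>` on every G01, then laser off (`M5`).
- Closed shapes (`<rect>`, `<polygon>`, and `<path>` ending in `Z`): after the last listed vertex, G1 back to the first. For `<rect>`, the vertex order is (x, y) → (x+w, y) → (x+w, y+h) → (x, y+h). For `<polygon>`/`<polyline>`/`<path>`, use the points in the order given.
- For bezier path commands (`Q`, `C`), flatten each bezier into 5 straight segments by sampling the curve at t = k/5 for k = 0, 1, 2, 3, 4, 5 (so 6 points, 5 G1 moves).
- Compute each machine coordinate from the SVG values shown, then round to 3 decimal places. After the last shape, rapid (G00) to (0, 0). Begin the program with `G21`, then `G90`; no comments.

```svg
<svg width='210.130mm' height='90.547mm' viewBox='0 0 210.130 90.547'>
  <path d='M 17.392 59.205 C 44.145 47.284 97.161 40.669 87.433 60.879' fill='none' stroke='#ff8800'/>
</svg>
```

viewBox `0 0 210.130 90.547` with mm width/height → 1 unit = 1 mm. Flip: y_m = 90.547 − y_svg.

**Shape 1** — `<path>` cubic bezier, stroke `#ff8800` → engrave (S278, F3604). Control points (SVG): P0=(17.392,59.205), P1=(44.145,47.284), P2=(97.161,40.669), P3=(87.433,60.879); sampled at t=k/5. Machine vertices: (17.392,31.342) → (35.883,37.686) → (56.405,41.723) → (74.686,42.421) → (86.453,38.747) → (87.433,29.668). Open path.

G21
G90
G00 X17.392 Y31.342
M3 S278
G01 X35.883 Y37.686 F3604
G01 X56.405 Y41.723 F3604
G01 X74.686 Y42.421 F3604
G01 X86.453 Y38.747 F3604
G01 X87.433 Y29.668 F3604
M5
G00 X0.000 Y0.000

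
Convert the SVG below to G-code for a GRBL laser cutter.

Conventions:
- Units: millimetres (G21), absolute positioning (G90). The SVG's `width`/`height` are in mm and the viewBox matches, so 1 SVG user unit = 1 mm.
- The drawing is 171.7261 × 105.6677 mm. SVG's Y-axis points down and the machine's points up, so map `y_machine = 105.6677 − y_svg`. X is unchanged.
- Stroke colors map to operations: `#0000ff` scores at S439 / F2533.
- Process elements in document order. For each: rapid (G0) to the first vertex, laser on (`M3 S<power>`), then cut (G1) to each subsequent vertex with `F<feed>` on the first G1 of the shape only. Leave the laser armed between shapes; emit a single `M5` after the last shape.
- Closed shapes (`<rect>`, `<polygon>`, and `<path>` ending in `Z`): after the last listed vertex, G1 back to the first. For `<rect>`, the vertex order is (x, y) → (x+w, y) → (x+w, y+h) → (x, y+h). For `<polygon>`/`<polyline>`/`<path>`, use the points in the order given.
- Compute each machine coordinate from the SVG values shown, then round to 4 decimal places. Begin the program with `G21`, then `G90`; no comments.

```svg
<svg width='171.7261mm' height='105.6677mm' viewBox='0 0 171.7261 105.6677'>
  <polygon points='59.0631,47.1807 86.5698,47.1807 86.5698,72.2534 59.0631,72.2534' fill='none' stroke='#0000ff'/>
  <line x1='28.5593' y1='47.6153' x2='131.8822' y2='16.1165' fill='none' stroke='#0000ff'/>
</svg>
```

G21
G90
G0 X59.0631 Y58.4870
M3 S439
G1 X86.5698 Y58.4870 F2533
G1 X86.5698 Y33.4143
G1 X59.0631 Y33.4143
G1 X59.0631 Y58.4870
G0 X28.5593 Y58.0524
M3 S439
G1 X131.8822 Y89.5512 F2533
M5

viewBox `0 0 171.7261 105.6677` with mm width/height → 1 unit = 1 mm. Flip: y_m = 105.6677 − y_svg.

**Shape 1** — `<polygon>` rectangle, stroke `#0000ff` → score (S439, F2533). Machine vertices: (59.0631,58.4870) → (86.5698,58.4870) → (86.5698,33.4143) → (59.0631,33.4143) → (59.0631,58.4870). Closed: final G1 returns to the first vertex.

**Shape 2** — `<line>` line segment, stroke `#0000ff` → score (S439, F2533). Machine vertices: (28.5593,58.0524) → (131.8822,89.5512). Open path.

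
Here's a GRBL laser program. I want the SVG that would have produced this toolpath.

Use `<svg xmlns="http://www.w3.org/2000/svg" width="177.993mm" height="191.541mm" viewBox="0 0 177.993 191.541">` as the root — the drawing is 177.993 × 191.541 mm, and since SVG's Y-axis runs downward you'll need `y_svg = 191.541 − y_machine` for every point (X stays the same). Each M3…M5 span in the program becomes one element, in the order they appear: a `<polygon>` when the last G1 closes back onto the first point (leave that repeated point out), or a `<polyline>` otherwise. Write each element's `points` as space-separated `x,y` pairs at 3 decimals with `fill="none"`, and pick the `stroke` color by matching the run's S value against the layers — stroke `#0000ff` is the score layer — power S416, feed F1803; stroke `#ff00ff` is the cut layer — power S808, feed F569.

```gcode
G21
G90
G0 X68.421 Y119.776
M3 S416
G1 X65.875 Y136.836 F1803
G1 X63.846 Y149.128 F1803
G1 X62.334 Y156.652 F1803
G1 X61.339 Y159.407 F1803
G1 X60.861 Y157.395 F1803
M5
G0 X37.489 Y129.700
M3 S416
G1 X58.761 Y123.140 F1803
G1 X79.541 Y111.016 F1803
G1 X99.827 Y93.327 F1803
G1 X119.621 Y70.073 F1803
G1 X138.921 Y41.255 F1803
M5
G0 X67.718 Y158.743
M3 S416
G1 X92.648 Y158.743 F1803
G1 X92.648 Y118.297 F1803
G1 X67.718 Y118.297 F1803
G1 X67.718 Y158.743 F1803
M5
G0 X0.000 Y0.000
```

<svg xmlns="http://www.w3.org/2000/svg" width="177.993mm" height="191.541mm" viewBox="0 0 177.993 191.541">
  <polyline points="68.421,71.765 65.875,54.705 63.846,42.413 62.334,34.889 61.339,32.134 60.861,34.146" fill="none" stroke="#0000ff"/>
  <polyline points="37.489,61.841 58.761,68.401 79.541,80.525 99.827,98.214 119.621,121.468 138.921,150.286" fill="none" stroke="#0000ff"/>
  <polygon points="67.718,32.798 92.648,32.798 92.648,73.244 67.718,73.244" fill="none" stroke="#0000ff"/>
</svg>

Each laser-on run becomes one SVG element. Flip Y back into SVG space with y_svg = 191.541 − y_machine. Every run uses S416, so all elements get stroke `#0000ff` (score).

Run 1: The run is open, so emit a `<polyline>` with points (Y-flipped): 68.421,71.765 65.875,54.705 63.846,42.413 62.334,34.889 61.339,32.134 60.861,34.146.

Run 2: The run is open, so emit a `<polyline>` with points (Y-flipped): 37.489,61.841 58.761,68.401 79.541,80.525 99.827,98.214 119.621,121.468 138.921,150.286.

Run 3: The run returns to its start, so emit a `<polygon>` with points (Y-flipped): 67.718,32.798 92.648,32.798 92.648,73.244 67.718,73.244.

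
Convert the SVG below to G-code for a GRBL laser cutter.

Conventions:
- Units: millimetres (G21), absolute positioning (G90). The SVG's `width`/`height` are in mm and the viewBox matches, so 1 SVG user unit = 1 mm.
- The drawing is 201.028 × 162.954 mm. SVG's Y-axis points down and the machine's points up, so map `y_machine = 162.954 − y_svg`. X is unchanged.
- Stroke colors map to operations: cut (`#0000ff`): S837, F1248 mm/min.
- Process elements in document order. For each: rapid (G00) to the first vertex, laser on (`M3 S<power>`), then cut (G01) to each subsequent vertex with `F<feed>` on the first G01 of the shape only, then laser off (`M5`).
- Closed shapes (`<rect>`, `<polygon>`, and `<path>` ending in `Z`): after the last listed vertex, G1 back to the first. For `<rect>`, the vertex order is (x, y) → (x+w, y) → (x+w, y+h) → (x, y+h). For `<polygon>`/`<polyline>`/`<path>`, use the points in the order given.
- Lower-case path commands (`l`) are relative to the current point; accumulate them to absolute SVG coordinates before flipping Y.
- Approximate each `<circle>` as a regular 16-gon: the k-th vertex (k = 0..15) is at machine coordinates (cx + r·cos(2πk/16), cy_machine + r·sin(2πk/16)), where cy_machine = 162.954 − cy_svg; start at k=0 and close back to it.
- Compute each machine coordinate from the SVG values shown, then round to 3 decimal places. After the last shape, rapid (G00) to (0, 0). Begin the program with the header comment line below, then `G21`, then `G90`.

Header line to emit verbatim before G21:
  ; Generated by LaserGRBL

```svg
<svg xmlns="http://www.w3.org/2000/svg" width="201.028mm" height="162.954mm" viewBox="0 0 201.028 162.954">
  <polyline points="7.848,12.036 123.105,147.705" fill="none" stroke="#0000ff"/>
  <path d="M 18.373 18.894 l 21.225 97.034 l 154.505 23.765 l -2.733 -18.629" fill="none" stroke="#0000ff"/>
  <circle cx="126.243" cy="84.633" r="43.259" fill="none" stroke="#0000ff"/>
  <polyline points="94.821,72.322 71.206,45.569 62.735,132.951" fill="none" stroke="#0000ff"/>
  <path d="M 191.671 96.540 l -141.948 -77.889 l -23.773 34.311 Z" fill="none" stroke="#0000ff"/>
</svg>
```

; Generated by LaserGRBL
G21
G90
G00 X7.848 Y150.918
M3 S837
G01 X123.105 Y15.249 F1248
M5
G00 X18.373 Y144.060
M3 S837
G01 X39.598 Y47.026 F1248
G01 X194.103 Y23.261
G01 X191.370 Y41.890
M5
G00 X169.502 Y78.321
M3 S837
G01 X166.209 Y94.876 F1248
G01 X156.832 Y108.910
G01 X142.798 Y118.287
G01 X126.243 Y121.580
G01 X109.688 Y118.287
G01 X95.654 Y108.910
G01 X86.277 Y94.876
G01 X82.984 Y78.321
G01 X86.277 Y61.766
G01 X95.654 Y47.732
G01 X109.688 Y38.355
G01 X126.243 Y35.062
G01 X142.798 Y38.355
G01 X156.832 Y47.732
G01 X166.209 Y61.766
G01 X169.502 Y78.321
M5
G00 X94.821 Y90.632
M3 S837
G01 X71.206 Y117.385 F1248
G01 X62.735 Y30.003
M5
G00 X191.671 Y66.414
M3 S837
G01 X49.723 Y144.303 F1248
G01 X25.950 Y109.992
G01 X191.671 Y66.414
M5
G00 X0.000 Y0.000

viewBox `0 0 201.028 162.954` with mm width/height → 1 unit = 1 mm. Flip: y_m = 162.954 − y_svg.

**Shape 1** — `<polyline>` line segment, stroke `#0000ff` → cut (S837, F1248). Machine vertices: (7.848,150.918) → (123.105,15.249). Open path.

**Shape 2** — `<path>` open polyline, stroke `#0000ff` → cut (S837, F1248). Machine vertices: (18.373,144.060) → (39.598,47.026) → (194.103,23.261) → (191.370,41.890). Open path.

**Shape 3** — `<circle>` circle, stroke `#0000ff` → cut (S837, F1248). Machine vertices: (169.502,78.321) → (166.209,94.876) → (156.832,108.910) → (142.798,118.287) → (126.243,121.580) → (109.688,118.287) → (95.654,108.910) → (86.277,94.876) → (82.984,78.321) → (86.277,61.766) → (95.654,47.732) → (109.688,38.355) → (126.243,35.062) → (142.798,38.355) → (156.832,47.732) → (166.209,61.766) → (169.502,78.321). Closed: final G1 returns to the first vertex.

**Shape 4** — `<polyline>` open polyline, stroke `#0000ff` → cut (S837, F1248). Machine vertices: (94.821,90.632) → (71.206,117.385) → (62.735,30.003). Open path.

**Shape 5** — `<path>` closed polygon, stroke `#0000ff` → cut (S837, F1248). Machine vertices: (191.671,66.414) → (49.723,144.303) → (25.950,109.992) → (191.671,66.414). Closed: final G1 returns to the first vertex.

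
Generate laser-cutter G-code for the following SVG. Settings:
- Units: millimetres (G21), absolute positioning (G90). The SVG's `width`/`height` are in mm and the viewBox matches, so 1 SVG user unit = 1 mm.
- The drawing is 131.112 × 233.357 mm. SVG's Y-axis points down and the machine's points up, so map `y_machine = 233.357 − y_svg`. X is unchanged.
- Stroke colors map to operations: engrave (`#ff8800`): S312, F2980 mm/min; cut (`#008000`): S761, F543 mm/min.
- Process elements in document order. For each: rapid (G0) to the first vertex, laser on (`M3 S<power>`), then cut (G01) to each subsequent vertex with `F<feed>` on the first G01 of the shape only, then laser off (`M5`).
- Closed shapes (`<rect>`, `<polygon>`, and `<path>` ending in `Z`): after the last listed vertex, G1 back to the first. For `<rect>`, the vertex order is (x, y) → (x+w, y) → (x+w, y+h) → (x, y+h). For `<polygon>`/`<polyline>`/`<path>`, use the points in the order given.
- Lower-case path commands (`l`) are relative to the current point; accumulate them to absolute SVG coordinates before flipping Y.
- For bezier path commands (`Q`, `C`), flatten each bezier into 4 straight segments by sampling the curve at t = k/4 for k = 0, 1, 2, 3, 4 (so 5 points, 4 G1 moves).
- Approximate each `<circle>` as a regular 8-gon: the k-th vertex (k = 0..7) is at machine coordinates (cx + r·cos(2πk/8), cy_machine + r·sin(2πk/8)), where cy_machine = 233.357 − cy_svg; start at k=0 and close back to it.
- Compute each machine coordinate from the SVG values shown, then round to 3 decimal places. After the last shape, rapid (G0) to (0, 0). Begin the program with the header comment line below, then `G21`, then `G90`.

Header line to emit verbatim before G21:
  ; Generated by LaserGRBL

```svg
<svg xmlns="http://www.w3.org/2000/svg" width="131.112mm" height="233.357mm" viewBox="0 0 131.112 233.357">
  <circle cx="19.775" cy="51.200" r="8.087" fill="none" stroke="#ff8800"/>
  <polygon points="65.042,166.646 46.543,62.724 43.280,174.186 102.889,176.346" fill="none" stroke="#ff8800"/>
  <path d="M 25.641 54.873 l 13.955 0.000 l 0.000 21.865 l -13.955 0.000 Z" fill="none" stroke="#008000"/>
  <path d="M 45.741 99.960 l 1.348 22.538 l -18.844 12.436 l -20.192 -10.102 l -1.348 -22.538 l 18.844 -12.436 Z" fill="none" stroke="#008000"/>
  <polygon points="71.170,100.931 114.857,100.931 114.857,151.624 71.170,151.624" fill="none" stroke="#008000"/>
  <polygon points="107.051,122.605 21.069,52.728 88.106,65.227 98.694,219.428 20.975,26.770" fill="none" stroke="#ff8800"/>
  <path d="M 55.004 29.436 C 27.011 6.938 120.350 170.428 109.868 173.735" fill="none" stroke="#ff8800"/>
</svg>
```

viewBox `0 0 131.112 233.357` with mm width/height → 1 unit = 1 mm. Flip: y_m = 233.357 − y_svg.

**Shape 1** — `<circle>` circle, stroke `#ff8800` → engrave (S312, F2980). Machine vertices: (27.862,182.157) → (25.493,187.875) → (19.775,190.244) → (14.057,187.875) → (11.688,182.157) → (14.057,176.439) → (19.775,174.070) → (25.493,176.439) → (27.862,182.157). Closed: final G1 returns to the first vertex.

**Shape 2** — `<polygon>` closed polygon, stroke `#ff8800` → engrave (S312, F2980). Machine vertices: (65.042,66.711) → (46.543,170.633) → (43.280,59.171) → (102.889,57.011) → (65.042,66.711). Closed: final G1 returns to the first vertex.

**Shape 3** — `<path>` rectangle, stroke `#008000` → cut (S761, F543). Machine vertices: (25.641,178.484) → (39.596,178.484) → (39.596,156.619) → (25.641,156.619) → (25.641,178.484). Closed: final G1 returns to the first vertex.

**Shape 4** — `<path>` regular polygon, stroke `#008000` → cut (S761, F543). Machine vertices: (45.741,133.397) → (47.089,110.859) → (28.245,98.423) → (8.053,108.525) → (6.705,131.063) → (25.549,143.499) → (45.741,133.397). Closed: final G1 returns to the first vertex.

**Shape 5** — `<polygon>` rectangle, stroke `#008000` → cut (S761, F543). Machine vertices: (71.170,132.426) → (114.857,132.426) → (114.857,81.733) → (71.170,81.733) → (71.170,132.426). Closed: final G1 returns to the first vertex.

**Shape 6** — `<polygon>` closed polygon, stroke `#ff8800` → engrave (S312, F2980). Machine vertices: (107.051,110.752) → (21.069,180.629) → (88.106,168.130) → (98.694,13.929) → (20.975,206.587) → (107.051,110.752). Closed: final G1 returns to the first vertex.

**Shape 7** — `<path>` cubic bezier, stroke `#ff8800` → engrave (S312, F2980). Control points (SVG): P0=(55.004,29.436), P1=(27.011,6.938), P2=(120.350,170.428), P3=(109.868,173.735); sampled at t=k/4. Machine vertices: (55.004,203.921) → (53.241,191.331) → (75.869,141.448) → (101.781,86.728) → (109.868,59.622). Open path.

; Generated by LaserGRBL
G21
G90
G0 X27.862 Y182.157
M3 S312
G01 X25.493 Y187.875 F2980
G01 X19.775 Y190.244
G01 X14.057 Y187.875
G01 X11.688 Y182.157
G01 X14.057 Y176.439
G01 X19.775 Y174.070
G01 X25.493 Y176.439
G01 X27.862 Y182.157
M5
G0 X65.042 Y66.711
M3 S312
G01 X46.543 Y170.633 F2980
G01 X43.280 Y59.171
G01 X102.889 Y57.011
G01 X65.042 Y66.711
M5
G0 X25.641 Y178.484
M3 S761
G01 X39.596 Y178.484 F543
G01 X39.596 Y156.619
G01 X25.641 Y156.619
G01 X25.641 Y178.484
M5
G0 X45.741 Y133.397
M3 S761
G01 X47.089 Y110.859 F543
G01 X28.245 Y98.423
G01 X8.053 Y108.525
G01 X6.705 Y131.063
G01 X25.549 Y143.499
G01 X45.741 Y133.397
M5
G0 X71.170 Y132.426
M3 S761
G01 X114.857 Y132.426 F543
G01 X114.857 Y81.733
G01 X71.170 Y81.733
G01 X71.170 Y132.426
M5
G0 X107.051 Y110.752
M3 S312
G01 X21.069 Y180.629 F2980
G01 X88.106 Y168.130
G01 X98.694 Y13.929
G01 X20.975 Y206.587
G01 X107.051 Y110.752
M5
G0 X55.004 Y203.921
M3 S312
G01 X53.241 Y191.331 F2980
G01 X75.869 Y141.448
G01 X101.781 Y86.728
G01 X109.868 Y59.622
M5
G0 X0.000 Y0.000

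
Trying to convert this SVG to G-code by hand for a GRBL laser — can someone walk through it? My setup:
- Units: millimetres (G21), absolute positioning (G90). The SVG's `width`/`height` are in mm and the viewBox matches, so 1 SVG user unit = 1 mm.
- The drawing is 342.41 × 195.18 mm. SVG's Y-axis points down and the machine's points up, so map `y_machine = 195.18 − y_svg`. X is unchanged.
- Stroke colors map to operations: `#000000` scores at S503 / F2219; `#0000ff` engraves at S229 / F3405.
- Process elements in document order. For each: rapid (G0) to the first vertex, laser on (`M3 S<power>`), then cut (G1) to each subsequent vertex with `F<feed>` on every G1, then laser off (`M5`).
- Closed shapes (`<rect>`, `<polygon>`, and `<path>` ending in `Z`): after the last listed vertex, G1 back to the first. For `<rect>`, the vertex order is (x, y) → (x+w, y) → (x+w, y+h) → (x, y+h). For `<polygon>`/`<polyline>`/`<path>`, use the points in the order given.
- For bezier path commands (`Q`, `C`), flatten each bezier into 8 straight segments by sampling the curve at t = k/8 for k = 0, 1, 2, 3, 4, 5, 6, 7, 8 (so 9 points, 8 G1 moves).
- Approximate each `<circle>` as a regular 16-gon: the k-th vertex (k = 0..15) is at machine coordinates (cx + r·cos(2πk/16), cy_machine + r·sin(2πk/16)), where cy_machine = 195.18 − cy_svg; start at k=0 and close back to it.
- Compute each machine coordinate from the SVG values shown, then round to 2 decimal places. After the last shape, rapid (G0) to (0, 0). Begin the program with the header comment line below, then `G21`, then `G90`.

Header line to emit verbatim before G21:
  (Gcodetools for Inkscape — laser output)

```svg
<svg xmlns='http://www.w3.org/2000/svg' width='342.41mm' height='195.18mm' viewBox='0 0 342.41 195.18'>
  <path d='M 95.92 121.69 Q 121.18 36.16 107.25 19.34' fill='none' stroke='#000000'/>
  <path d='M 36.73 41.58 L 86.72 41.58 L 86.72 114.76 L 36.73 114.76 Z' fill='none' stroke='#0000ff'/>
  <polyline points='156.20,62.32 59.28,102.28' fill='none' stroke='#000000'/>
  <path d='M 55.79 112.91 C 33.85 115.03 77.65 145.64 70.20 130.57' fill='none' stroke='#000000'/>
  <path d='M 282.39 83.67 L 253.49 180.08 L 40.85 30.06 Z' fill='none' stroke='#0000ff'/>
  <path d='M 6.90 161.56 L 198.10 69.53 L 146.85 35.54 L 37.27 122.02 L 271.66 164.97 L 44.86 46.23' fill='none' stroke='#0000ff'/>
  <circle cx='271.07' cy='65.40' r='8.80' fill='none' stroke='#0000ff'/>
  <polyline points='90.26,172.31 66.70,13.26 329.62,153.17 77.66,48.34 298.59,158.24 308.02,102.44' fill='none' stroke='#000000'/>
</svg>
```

(Gcodetools for Inkscape — laser output)
G21
G90
G0 X95.92 Y73.49
M3 S503
G1 X101.62 Y93.80 F2219
G1 X106.10 Y111.96 F2219
G1 X109.35 Y127.98 F2219
G1 X111.38 Y141.84 F2219
G1 X112.19 Y153.56 F2219
G1 X111.77 Y163.14 F2219
G1 X110.12 Y170.56 F2219
G1 X107.25 Y175.84 F2219
M5
G0 X36.73 Y153.60
M3 S229
G1 X86.72 Y153.60 F3405
G1 X86.72 Y80.42 F3405
G1 X36.73 Y80.42 F3405
G1 X36.73 Y153.60 F3405
M5
G0 X156.20 Y132.86
M3 S503
G1 X59.28 Y92.90 F2219
M5
G0 X55.79 Y82.27
M3 S503
G1 X50.42 Y80.28 F2219
G1 X49.83 Y76.50 F2219
G1 X52.67 Y71.78 F2219
G1 X57.56 Y66.99 F2219
G1 X63.13 Y63.02 F2219
G1 X68.01 Y60.71 F2219
G1 X70.82 Y60.96 F2219
G1 X70.20 Y64.61 F2219
M5
G0 X282.39 Y111.51
M3 S229
G1 X253.49 Y15.10 F3405
G1 X40.85 Y165.12 F3405
G1 X282.39 Y111.51 F3405
M5
G0 X6.90 Y33.62
M3 S229
G1 X198.10 Y125.65 F3405
G1 X146.85 Y159.64 F3405
G1 X37.27 Y73.16 F3405
G1 X271.66 Y30.21 F3405
G1 X44.86 Y148.95 F3405
M5
G0 X279.87 Y129.78
M3 S229
G1 X279.20 Y133.15 F3405
G1 X277.29 Y136.00 F3405
G1 X274.44 Y137.91 F3405
G1 X271.07 Y138.58 F3405
G1 X267.70 Y137.91 F3405
G1 X264.85 Y136.00 F3405
G1 X262.94 Y133.15 F3405
G1 X262.27 Y129.78 F3405
G1 X262.94 Y126.41 F3405
G1 X264.85 Y123.56 F3405
G1 X267.70 Y121.65 F3405
G1 X271.07 Y120.98 F3405
G1 X274.44 Y121.65 F3405
G1 X277.29 Y123.56 F3405
G1 X279.20 Y126.41 F3405
G1 X279.87 Y129.78 F3405
M5
G0 X90.26 Y22.87
M3 S503
G1 X66.70 Y181.92 F2219
G1 X329.62 Y42.01 F2219
G1 X77.66 Y146.84 F2219
G1 X298.59 Y36.94 F2219
G1 X308.02 Y92.74 F2219
M5
G0 X0.00 Y0.00

viewBox `0 0 342.41 195.18` with mm width/height → 1 unit = 1 mm. Flip: y_m = 195.18 − y_svg.

**Shape 1** — `<path>` quadratic bezier, stroke `#000000` → score (S503, F2219). Control points (SVG): P0=(95.92,121.69), P1=(121.18,36.16), P2=(107.25,19.34); sampled at t=k/8. Machine vertices: (95.92,73.49) → (101.62,93.80) → (106.10,111.96) → (109.35,127.98) → (111.38,141.84) → (112.19,153.56) → (111.77,163.14) → (110.12,170.56) → (107.25,175.84). Open path.

**Shape 2** — `<path>` rectangle, stroke `#0000ff` → engrave (S229, F3405). Machine vertices: (36.73,153.60) → (86.72,153.60) → (86.72,80.42) → (36.73,80.42) → (36.73,153.60). Closed: final G1 returns to the first vertex.

**Shape 3** — `<polyline>` line segment, stroke `#000000` → score (S503, F2219). Machine vertices: (156.20,132.86) → (59.28,92.90). Open path.

**Shape 4** — `<path>` cubic bezier, stroke `#000000` → score (S503, F2219). Control points (SVG): P0=(55.79,112.91), P1=(33.85,115.03), P2=(77.65,145.64), P3=(70.20,130.57); sampled at t=k/8. Machine vertices: (55.79,82.27) → (50.42,80.28) → (49.83,76.50) → (52.67,71.78) → (57.56,66.99) → (63.13,63.02) → (68.01,60.71) → (70.82,60.96) → (70.20,64.61). Open path.

**Shape 5** — `<path>` closed polygon, stroke `#0000ff` → engrave (S229, F3405). Machine vertices: (282.39,111.51) → (253.49,15.10) → (40.85,165.12) → (282.39,111.51). Closed: final G1 returns to the first vertex.

**Shape 6** — `<path>` open polyline, stroke `#0000ff` → engrave (S229, F3405). Machine vertices: (6.90,33.62) → (198.10,125.65) → (146.85,159.64) → (37.27,73.16) → (271.66,30.21) → (44.86,148.95). Open path.

**Shape 7** — `<circle>` circle, stroke `#0000ff` → engrave (S229, F3405). Machine vertices: (279.87,129.78) → (279.20,133.15) → (277.29,136.00) → (274.44,137.91) → (271.07,138.58) → (267.70,137.91) → (264.85,136.00) → (262.94,133.15) → (262.27,129.78) → (262.94,126.41) → (264.85,123.56) → (267.70,121.65) → (271.07,120.98) → (274.44,121.65) → (277.29,123.56) → (279.20,126.41) → (279.87,129.78). Closed: final G1 returns to the first vertex.

**Shape 8** — `<polyline>` open polyline, stroke `#000000` → score (S503, F2219). Machine vertices: (90.26,22.87) → (66.70,181.92) → (329.62,42.01) → (77.66,146.84) → (298.59,36.94) → (308.02,92.74). Open path.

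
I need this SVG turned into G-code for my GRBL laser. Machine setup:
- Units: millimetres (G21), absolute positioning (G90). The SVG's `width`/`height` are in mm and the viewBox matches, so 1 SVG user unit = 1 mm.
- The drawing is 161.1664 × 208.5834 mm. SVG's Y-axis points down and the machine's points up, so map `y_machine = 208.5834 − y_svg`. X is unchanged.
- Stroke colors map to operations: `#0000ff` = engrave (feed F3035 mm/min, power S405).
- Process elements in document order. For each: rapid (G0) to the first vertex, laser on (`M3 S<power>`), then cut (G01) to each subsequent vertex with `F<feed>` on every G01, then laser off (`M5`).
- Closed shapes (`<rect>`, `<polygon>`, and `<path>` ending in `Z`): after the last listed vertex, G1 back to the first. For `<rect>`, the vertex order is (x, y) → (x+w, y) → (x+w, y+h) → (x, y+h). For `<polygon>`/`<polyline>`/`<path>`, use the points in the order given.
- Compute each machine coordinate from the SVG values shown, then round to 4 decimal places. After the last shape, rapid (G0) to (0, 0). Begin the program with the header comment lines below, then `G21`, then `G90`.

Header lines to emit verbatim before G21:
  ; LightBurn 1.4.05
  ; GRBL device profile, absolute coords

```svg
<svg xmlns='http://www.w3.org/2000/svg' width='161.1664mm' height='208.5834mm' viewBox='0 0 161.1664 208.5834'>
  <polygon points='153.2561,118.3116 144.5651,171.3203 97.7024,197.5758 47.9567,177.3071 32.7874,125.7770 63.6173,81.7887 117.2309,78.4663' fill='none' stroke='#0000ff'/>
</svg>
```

1 u = 1 mm; y_m = 208.5834 − y.

[1] `<polygon>` regular polygon, #0000ff→engrave S405 F3035: (153.2561,90.2718) → (144.5651,37.2631) → (97.7024,11.0076) → (47.9567,31.2763) → (32.7874,82.8064) → (63.6173,126.7947) → (117.2309,130.1171) → (153.2561,90.2718) (closed)

; LightBurn 1.4.05
; GRBL device profile, absolute coords
G21
G90
G0 X153.2561 Y90.2718
M3 S405
G01 X144.5651 Y37.2631 F3035
G01 X97.7024 Y11.0076 F3035
G01 X47.9567 Y31.2763 F3035
G01 X32.7874 Y82.8064 F3035
G01 X63.6173 Y126.7947 F3035
G01 X117.2309 Y130.1171 F3035
G01 X153.2561 Y90.2718 F3035
M5
G0 X0.0000 Y0.0000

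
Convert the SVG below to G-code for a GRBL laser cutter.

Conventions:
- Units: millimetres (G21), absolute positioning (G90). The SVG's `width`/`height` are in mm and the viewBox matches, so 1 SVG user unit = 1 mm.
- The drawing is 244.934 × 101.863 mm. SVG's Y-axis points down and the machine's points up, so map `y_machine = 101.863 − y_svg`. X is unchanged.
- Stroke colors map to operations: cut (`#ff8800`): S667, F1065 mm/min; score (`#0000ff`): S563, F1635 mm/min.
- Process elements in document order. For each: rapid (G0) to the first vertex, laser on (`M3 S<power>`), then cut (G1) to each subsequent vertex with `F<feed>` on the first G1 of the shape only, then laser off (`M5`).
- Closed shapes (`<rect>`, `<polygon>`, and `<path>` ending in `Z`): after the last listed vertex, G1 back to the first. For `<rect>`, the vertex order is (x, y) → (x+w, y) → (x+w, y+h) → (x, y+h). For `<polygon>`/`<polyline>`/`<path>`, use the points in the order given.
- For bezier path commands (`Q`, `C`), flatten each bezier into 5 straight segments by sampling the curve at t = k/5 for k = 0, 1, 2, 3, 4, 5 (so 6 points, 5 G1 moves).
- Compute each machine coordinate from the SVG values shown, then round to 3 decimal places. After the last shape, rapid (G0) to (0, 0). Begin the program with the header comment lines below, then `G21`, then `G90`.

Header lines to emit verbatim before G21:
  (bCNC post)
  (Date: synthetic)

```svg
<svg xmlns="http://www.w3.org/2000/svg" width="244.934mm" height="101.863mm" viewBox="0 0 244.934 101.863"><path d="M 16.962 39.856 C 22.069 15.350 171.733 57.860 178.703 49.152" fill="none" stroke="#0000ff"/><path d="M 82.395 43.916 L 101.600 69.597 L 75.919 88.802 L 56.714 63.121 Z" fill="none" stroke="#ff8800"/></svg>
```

Since the viewBox matches the mm dimensions, user units are millimetres directly. The only transform is the Y-flip y_m = 101.863 − y_svg.

Shape 1 is a cubic bezier drawn with `<path>`. Its stroke #0000ff means score at S563, F1635. After flipping Y the toolpath is (16.962,62.007) → (35.075,69.615) → (74.094,66.813) → (120.230,59.279) → (159.696,52.686) → (178.703,52.711).

Shape 2 is a regular polygon drawn with `<path>`. Its stroke #ff8800 means cut at S667, F1065. After flipping Y the toolpath is (82.395,57.947) → (101.600,32.266) → (75.919,13.061) → (56.714,38.742) → (82.395,57.947), returning to the start.

(bCNC post)
(Date: synthetic)
G21
G90
G0 X16.962 Y62.007
M3 S563
G1 X35.075 Y69.615 F1635
G1 X74.094 Y66.813
G1 X120.230 Y59.279
G1 X159.696 Y52.686
G1 X178.703 Y52.711
M5
G0 X82.395 Y57.947
M3 S667
G1 X101.600 Y32.266 F1065
G1 X75.919 Y13.061
G1 X56.714 Y38.742
G1 X82.395 Y57.947
M5
G0 X0.000 Y0.000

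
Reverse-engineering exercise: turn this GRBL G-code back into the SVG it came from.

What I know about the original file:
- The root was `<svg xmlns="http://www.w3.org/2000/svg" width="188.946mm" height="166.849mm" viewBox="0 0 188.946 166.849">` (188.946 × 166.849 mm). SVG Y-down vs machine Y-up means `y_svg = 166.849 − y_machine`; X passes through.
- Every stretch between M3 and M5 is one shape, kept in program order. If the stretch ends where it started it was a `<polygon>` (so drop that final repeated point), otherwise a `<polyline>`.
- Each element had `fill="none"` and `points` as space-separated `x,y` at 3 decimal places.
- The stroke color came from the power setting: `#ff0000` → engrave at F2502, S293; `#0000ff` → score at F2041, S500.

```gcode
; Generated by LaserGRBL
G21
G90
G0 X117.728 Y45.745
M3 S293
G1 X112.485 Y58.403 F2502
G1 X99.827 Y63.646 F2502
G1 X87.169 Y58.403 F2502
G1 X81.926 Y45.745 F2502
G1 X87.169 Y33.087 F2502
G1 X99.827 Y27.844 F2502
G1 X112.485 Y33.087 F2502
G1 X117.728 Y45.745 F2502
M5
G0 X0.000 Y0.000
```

<svg xmlns="http://www.w3.org/2000/svg" width="188.946mm" height="166.849mm" viewBox="0 0 188.946 166.849">
  <polygon points="117.728,121.104 112.485,108.446 99.827,103.203 87.169,108.446 81.926,121.104 87.169,133.762 99.827,139.005 112.485,133.762" fill="none" stroke="#ff0000"/>
</svg>

Machine Y-up, SVG Y-down with viewBox height 166.849, so y_svg = 166.849 − y_machine; X carries over. Every run uses S293, so all elements get stroke `#ff0000` (engrave).

Run 1: The run returns to its start, so emit a `<polygon>` with points (Y-flipped): 117.728,121.104 112.485,108.446 99.827,103.203 87.169,108.446 81.926,121.104 87.169,133.762 99.827,139.005 112.485,133.762.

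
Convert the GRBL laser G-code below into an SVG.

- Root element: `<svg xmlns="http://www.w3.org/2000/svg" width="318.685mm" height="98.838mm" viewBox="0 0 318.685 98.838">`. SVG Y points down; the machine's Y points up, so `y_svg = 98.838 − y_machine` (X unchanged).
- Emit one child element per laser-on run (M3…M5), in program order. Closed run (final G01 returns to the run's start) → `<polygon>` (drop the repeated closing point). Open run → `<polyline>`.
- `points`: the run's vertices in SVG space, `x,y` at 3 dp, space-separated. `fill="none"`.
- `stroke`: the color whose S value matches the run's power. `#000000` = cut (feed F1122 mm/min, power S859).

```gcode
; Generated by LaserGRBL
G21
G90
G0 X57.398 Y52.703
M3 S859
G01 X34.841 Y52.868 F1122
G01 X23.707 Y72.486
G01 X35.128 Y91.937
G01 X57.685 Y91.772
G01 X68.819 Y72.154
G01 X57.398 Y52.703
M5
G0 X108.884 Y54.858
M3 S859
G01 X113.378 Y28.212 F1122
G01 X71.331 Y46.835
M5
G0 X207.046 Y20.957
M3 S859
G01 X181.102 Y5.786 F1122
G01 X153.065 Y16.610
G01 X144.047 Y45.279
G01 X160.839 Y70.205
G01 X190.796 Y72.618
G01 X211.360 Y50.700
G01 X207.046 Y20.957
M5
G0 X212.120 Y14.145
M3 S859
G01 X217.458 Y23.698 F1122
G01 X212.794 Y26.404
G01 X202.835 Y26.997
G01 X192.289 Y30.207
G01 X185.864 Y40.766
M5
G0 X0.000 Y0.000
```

<svg xmlns="http://www.w3.org/2000/svg" width="318.685mm" height="98.838mm" viewBox="0 0 318.685 98.838">
  <polygon points="57.398,46.135 34.841,45.970 23.707,26.352 35.128,6.901 57.685,7.066 68.819,26.684" fill="none" stroke="#000000"/>
  <polyline points="108.884,43.980 113.378,70.626 71.331,52.003" fill="none" stroke="#000000"/>
  <polygon points="207.046,77.881 181.102,93.052 153.065,82.228 144.047,53.559 160.839,28.633 190.796,26.220 211.360,48.138" fill="none" stroke="#000000"/>
  <polyline points="212.120,84.693 217.458,75.140 212.794,72.434 202.835,71.841 192.289,68.631 185.864,58.072" fill="none" stroke="#000000"/>
</svg>

Each laser-on run becomes one SVG element. Flip Y back into SVG space with y_svg = 98.838 − y_machine. Every run uses S859, so all elements get stroke `#000000` (cut).

Run 1: The run returns to its start, so emit a `<polygon>` with points (Y-flipped): 57.398,46.135 34.841,45.970 23.707,26.352 35.128,6.901 57.685,7.066 68.819,26.684.

Run 2: The run is open, so emit a `<polyline>` with points (Y-flipped): 108.884,43.980 113.378,70.626 71.331,52.003.

Run 3: The run returns to its start, so emit a `<polygon>` with points (Y-flipped): 207.046,77.881 181.102,93.052 153.065,82.228 144.047,53.559 160.839,28.633 190.796,26.220 211.360,48.138.

Run 4: The run is open, so emit a `<polyline>` with points (Y-flipped): 212.120,84.693 217.458,75.140 212.794,72.434 202.835,71.841 192.289,68.631 185.864,58.072.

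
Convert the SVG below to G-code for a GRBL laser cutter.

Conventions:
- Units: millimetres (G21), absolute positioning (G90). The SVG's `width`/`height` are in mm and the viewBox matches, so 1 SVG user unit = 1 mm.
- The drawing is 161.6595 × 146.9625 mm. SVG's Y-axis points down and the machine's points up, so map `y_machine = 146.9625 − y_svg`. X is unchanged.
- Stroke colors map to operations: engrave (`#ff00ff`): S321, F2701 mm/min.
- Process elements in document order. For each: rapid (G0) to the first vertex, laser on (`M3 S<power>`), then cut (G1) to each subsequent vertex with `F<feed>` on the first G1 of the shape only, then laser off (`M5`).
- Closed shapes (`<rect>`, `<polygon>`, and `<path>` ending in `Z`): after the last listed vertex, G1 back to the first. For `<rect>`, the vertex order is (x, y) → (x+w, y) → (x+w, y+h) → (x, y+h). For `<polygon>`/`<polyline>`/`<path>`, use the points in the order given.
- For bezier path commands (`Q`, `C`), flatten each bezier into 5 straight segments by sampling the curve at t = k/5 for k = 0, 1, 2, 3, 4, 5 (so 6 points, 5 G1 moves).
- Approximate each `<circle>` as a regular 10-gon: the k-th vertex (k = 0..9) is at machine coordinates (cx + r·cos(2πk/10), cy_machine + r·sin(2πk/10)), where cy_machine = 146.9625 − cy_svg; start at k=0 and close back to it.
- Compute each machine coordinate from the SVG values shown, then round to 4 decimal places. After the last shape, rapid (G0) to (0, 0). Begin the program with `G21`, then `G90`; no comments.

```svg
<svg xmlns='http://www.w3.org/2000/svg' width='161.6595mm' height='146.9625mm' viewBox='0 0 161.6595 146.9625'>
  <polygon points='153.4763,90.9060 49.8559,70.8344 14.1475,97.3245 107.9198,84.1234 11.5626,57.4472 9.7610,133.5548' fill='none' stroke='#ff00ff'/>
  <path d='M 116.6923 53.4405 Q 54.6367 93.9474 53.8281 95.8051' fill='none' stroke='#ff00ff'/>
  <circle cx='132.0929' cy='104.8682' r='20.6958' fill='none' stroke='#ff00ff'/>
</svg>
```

G21
G90
G0 X153.4763 Y56.0565
M3 S321
G1 X49.8559 Y76.1281 F2701
G1 X14.1475 Y49.6380
G1 X107.9198 Y62.8391
G1 X11.5626 Y89.5153
G1 X9.7610 Y13.4077
G1 X153.4763 Y56.0565
M5
G0 X116.6923 Y93.5220
M3 S321
G1 X94.3199 Y78.8652 F2701
G1 X76.8473 Y67.3004
G1 X64.2745 Y58.8274
G1 X56.6014 Y53.4464
G1 X53.8281 Y51.1574
M5
G0 X152.7887 Y42.0943
M3 S321
G1 X148.8362 Y54.2590 F2701
G1 X138.4883 Y61.7772
G1 X125.6975 Y61.7772
G1 X115.3496 Y54.2590
G1 X111.3971 Y42.0943
G1 X115.3496 Y29.9296
G1 X125.6975 Y22.4114
G1 X138.4883 Y22.4114
G1 X148.8362 Y29.9296
G1 X152.7887 Y42.0943
M5
G0 X0.0000 Y0.0000

1 u = 1 mm; y_m = 146.9625 − y.

[1] `<polygon>` closed polygon, #ff00ff→engrave S321 F2701: (153.4763,56.0565) → (49.8559,76.1281) → (14.1475,49.6380) → (107.9198,62.8391) → (11.5626,89.5153) → (9.7610,13.4077) → (153.4763,56.0565) (closed)

[2] `<path>` quadratic bezier, #ff00ff→engrave S321 F2701: (116.6923,93.5220) → (94.3199,78.8652) → (76.8473,67.3004) → (64.2745,58.8274) → (56.6014,53.4464) → (53.8281,51.1574)

[3] `<circle>` circle, #ff00ff→engrave S321 F2701: (152.7887,42.0943) → (148.8362,54.2590) → (138.4883,61.7772) → (125.6975,61.7772) → (115.3496,54.2590) → (111.3971,42.0943) → (115.3496,29.9296) → (125.6975,22.4114) → (138.4883,22.4114) → (148.8362,29.9296) → (152.7887,42.0943) (closed)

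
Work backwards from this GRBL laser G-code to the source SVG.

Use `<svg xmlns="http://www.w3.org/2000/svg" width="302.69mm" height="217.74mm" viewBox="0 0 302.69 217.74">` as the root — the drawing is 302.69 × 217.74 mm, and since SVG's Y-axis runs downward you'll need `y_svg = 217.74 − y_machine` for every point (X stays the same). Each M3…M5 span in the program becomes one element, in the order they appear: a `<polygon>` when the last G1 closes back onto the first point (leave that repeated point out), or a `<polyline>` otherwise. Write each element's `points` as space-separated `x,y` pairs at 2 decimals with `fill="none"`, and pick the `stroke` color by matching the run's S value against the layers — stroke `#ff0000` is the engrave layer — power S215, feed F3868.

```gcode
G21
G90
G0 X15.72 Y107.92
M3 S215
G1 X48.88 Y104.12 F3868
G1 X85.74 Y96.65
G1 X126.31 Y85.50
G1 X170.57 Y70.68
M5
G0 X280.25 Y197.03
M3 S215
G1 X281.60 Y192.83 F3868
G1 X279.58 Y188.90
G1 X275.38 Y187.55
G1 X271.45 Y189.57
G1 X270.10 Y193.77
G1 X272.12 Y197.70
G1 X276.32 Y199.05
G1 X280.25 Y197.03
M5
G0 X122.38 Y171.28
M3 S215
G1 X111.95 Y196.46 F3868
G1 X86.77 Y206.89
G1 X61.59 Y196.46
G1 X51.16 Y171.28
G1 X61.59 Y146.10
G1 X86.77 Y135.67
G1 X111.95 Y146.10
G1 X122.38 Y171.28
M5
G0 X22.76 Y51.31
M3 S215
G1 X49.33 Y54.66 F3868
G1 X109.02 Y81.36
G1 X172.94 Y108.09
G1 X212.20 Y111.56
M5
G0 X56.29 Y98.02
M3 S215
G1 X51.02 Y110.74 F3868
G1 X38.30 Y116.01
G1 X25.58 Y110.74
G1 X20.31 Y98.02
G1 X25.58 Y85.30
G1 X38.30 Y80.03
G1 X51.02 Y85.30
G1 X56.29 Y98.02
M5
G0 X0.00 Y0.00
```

<svg xmlns="http://www.w3.org/2000/svg" width="302.69mm" height="217.74mm" viewBox="0 0 302.69 217.74">
  <polyline points="15.72,109.82 48.88,113.62 85.74,121.09 126.31,132.24 170.57,147.06" fill="none" stroke="#ff0000"/>
  <polygon points="280.25,20.71 281.60,24.91 279.58,28.84 275.38,30.19 271.45,28.17 270.10,23.97 272.12,20.04 276.32,18.69" fill="none" stroke="#ff0000"/>
  <polygon points="122.38,46.46 111.95,21.28 86.77,10.85 61.59,21.28 51.16,46.46 61.59,71.64 86.77,82.07 111.95,71.64" fill="none" stroke="#ff0000"/>
  <polyline points="22.76,166.43 49.33,163.08 109.02,136.38 172.94,109.65 212.20,106.18" fill="none" stroke="#ff0000"/>
  <polygon points="56.29,119.72 51.02,107.00 38.30,101.73 25.58,107.00 20.31,119.72 25.58,132.44 38.30,137.71 51.02,132.44" fill="none" stroke="#ff0000"/>
</svg>

Machine Y-up, SVG Y-down with viewBox height 217.74, so y_svg = 217.74 − y_machine; X carries over. Every run uses S215, so all elements get stroke `#ff0000` (engrave).

Run 1: The run is open, so emit a `<polyline>` with points (Y-flipped): 15.72,109.82 48.88,113.62 85.74,121.09 126.31,132.24 170.57,147.06.

Run 2: The run returns to its start, so emit a `<polygon>` with points (Y-flipped): 280.25,20.71 281.60,24.91 279.58,28.84 275.38,30.19 271.45,28.17 270.10,23.97 272.12,20.04 276.32,18.69.

Run 3: The run returns to its start, so emit a `<polygon>` with points (Y-flipped): 122.38,46.46 111.95,21.28 86.77,10.85 61.59,21.28 51.16,46.46 61.59,71.64 86.77,82.07 111.95,71.64.

Run 4: The run is open, so emit a `<polyline>` with points (Y-flipped): 22.76,166.43 49.33,163.08 109.02,136.38 172.94,109.65 212.20,106.18.

Run 5: The run returns to its start, so emit a `<polygon>` with points (Y-flipped): 56.29,119.72 51.02,107.00 38.30,101.73 25.58,107.00 20.31,119.72 25.58,132.44 38.30,137.71 51.02,132.44.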